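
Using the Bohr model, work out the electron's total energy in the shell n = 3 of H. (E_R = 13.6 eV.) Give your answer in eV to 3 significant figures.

E_n = −E_R·Z²/n² = −13.6 × 1²/3² = -1.51 eV

-1.51 eV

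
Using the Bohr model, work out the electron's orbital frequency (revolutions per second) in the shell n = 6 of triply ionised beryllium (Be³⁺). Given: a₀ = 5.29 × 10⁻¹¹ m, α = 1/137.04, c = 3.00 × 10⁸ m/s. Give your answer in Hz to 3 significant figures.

r = n²a₀/Z = 4.76 × 10⁻¹⁰ m, v = Zαc/n = 1.46 × 10⁶ m/s
f = v/(2πr) = 4.88 × 10¹⁴ Hz

4.88 × 10¹⁴ Hz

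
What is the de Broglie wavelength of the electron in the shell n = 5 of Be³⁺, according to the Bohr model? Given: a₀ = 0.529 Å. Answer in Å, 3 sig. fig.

4.15 Å

The Bohr quantisation condition is nλ = 2πr_n.
r_n = n²a₀/Z = 3.31 Å
λ = 2πr_n/n = 2π·3.31/5 = 4.15 Å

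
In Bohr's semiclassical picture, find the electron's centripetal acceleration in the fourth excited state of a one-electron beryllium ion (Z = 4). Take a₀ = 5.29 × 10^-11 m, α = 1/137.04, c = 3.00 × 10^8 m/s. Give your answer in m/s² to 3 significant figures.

9.28 × 10^21 m/s²

r = n²a₀/Z = 3.31 × 10^-10 m, v = Zαc/n = 1.75 × 10^6 m/s
a = v²/r = (1.75 × 10^6)² / 3.31 × 10^-10 = 9.28 × 10^21 m/s²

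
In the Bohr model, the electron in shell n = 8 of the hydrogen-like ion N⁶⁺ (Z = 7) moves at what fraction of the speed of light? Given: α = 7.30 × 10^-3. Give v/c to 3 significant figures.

0.00639

v_n = Zαc/n, so v/c = Zα/n = 7 × 0.00730 / 8 = 0.00639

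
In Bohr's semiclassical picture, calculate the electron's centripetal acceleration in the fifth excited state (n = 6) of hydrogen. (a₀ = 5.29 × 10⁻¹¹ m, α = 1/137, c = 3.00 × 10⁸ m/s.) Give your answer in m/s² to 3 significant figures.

6.99 × 10¹⁹ m/s²

r = n²a₀/Z = 1.90 × 10⁻⁹ m, v = Zαc/n = 3.65 × 10⁵ m/s
a = v²/r = (3.65 × 10⁵)² / 1.90 × 10⁻⁹ = 6.99 × 10¹⁹ m/s²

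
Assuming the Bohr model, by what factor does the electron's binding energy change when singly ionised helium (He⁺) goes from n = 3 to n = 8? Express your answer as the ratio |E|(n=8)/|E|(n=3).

|E| ∝ Z^2 · n^-2; with Z fixed, |E| ∝ n^-2.
|E|(n=8)/|E|(n=3) = (8/3)^-2 = 9/64

9/64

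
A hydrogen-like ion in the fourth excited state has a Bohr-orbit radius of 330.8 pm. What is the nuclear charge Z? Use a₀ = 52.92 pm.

4

r_n = n²a₀/Z ⇒ Z = n²a₀/r = 5² × 52.92 / 330.8 ≈ 4.00
Z = 4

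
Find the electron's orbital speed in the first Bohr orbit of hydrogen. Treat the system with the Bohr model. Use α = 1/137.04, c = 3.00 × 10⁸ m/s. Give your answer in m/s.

2.19 × 10⁶ m/s

v_n = Zαc/n = 1 × 0.00730 × 3.00 × 10⁸ / 1
    = 2.19 × 10⁶ m/s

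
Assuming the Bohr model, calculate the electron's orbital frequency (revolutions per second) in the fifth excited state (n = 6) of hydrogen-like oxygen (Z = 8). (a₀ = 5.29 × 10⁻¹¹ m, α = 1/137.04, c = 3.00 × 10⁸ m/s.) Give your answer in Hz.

r = n²a₀/Z = 2.38 × 10⁻¹⁰ m, v = Zαc/n = 2.92 × 10⁶ m/s
f = v/(2πr) = 1.95 × 10¹⁵ Hz

1.95 × 10¹⁵ Hz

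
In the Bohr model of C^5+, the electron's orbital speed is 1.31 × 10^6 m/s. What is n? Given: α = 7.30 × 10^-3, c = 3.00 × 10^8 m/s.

v_n = Zαc/n ⇒ n = Zαc/v = 6 × 0.00730 × 3.00 × 10^8 / 1.31 × 10^6 ≈ 10.03
n = 10

10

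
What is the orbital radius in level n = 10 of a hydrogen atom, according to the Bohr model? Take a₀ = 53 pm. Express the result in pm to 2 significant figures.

5300 pm

r_n = n²a₀/Z = 10² × 53 / 1
    = 100 × 53 / 1 = 5300 pm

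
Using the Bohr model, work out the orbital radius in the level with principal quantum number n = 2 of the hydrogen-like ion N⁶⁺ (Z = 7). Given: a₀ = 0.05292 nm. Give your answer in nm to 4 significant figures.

r_n = n²a₀/Z = 2² × 0.05292 / 7
    = 4 × 0.05292 / 7 = 0.03024 nm

0.03024 nm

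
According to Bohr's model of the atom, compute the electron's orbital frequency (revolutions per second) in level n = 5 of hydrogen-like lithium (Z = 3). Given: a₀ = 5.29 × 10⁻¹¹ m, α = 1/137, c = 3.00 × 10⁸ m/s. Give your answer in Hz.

r = n²a₀/Z = 4.41 × 10⁻¹⁰ m, v = Zαc/n = 1.31 × 10⁶ m/s
f = v/(2πr) = 4.74 × 10¹⁴ Hz

4.74 × 10¹⁴ Hz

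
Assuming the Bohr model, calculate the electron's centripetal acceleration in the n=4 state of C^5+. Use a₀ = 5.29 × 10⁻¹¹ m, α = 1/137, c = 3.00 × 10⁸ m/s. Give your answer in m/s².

r = n²a₀/Z = 1.41 × 10⁻¹⁰ m, v = Zαc/n = 3.28 × 10⁶ m/s
a = v²/r = (3.28 × 10⁶)² / 1.41 × 10⁻¹⁰ = 7.65 × 10²² m/s²

7.65 × 10²² m/s²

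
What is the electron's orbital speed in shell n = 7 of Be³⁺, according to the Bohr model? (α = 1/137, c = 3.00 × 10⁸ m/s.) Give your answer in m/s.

1.25 × 10⁶ m/s

v_n = Zαc/n = 4 × 0.00730 × 3.00 × 10⁸ / 7
    = 1.25 × 10⁶ m/s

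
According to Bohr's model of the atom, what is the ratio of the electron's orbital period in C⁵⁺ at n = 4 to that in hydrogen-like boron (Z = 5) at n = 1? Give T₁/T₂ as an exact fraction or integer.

T ∝ Z^-2 · n^3
T₁/T₂ = (6/5)^-2 · (4/1)^3 = 400/9

400/9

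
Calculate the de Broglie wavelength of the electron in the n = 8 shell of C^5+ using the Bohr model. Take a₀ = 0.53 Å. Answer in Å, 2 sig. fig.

The Bohr quantisation condition is nλ = 2πr_n.
r_n = n²a₀/Z = 5.7 Å
λ = 2πr_n/n = 2π·5.7/8 = 4.4 Å

4.4 Å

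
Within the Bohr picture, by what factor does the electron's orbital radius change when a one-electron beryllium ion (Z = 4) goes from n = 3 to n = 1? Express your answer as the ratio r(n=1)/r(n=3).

r ∝ Z^-1 · n^2; with Z fixed, r ∝ n^2.
r(n=1)/r(n=3) = (1/3)^2 = 1/9

1/9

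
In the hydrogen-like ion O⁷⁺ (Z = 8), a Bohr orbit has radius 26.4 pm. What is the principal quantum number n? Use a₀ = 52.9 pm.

2

r_n = n²a₀/Z ⇒ n² = rZ/a₀ = 26.4 × 8 / 52.9 ≈ 3.99
n = 2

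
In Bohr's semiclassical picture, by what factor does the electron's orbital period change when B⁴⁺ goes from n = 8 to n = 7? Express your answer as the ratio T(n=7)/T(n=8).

343/512

T ∝ Z^-2 · n^3; with Z fixed, T ∝ n^3.
T(n=7)/T(n=8) = (7/8)^3 = 343/512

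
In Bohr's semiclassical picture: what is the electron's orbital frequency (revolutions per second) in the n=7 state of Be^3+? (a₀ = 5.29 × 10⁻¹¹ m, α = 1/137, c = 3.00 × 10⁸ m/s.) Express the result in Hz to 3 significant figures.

3.07 × 10¹⁴ Hz

r = n²a₀/Z = 6.48 × 10⁻¹⁰ m, v = Zαc/n = 1.25 × 10⁶ m/s
f = v/(2πr) = 3.07 × 10¹⁴ Hz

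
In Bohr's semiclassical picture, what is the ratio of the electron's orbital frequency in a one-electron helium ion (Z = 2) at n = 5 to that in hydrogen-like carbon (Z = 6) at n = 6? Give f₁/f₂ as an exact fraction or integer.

f ∝ Z^2 · n^-3
f₁/f₂ = (2/6)^2 · (5/6)^-3 = 24/125

24/125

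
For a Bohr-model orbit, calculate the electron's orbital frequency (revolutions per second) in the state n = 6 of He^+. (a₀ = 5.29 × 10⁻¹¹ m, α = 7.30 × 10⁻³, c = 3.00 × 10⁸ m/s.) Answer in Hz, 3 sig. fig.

1.22 × 10¹⁴ Hz

r = n²a₀/Z = 9.52 × 10⁻¹⁰ m, v = Zαc/n = 7.30 × 10⁵ m/s
f = v/(2πr) = 1.22 × 10¹⁴ Hz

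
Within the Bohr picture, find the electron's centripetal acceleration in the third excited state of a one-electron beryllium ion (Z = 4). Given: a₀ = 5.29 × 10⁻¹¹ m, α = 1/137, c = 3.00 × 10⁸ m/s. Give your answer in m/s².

2.27 × 10²² m/s²

r = n²a₀/Z = 2.12 × 10⁻¹⁰ m, v = Zαc/n = 2.19 × 10⁶ m/s
a = v²/r = (2.19 × 10⁶)² / 2.12 × 10⁻¹⁰ = 2.27 × 10²² m/s²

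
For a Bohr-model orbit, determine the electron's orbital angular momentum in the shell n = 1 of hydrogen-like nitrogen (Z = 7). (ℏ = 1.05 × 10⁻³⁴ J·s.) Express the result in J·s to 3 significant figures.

1.05 × 10⁻³⁴ J·s

L_n = nℏ = 1 × 1.05 × 10⁻³⁴ = 1.05 × 10⁻³⁴ J·s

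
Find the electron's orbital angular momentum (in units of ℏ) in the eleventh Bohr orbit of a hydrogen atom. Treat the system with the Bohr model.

L_n = nℏ, so L/ℏ = n = 11.

11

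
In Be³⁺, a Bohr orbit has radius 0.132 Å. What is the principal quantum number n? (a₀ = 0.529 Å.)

1

r_n = n²a₀/Z ⇒ n² = rZ/a₀ = 0.132 × 4 / 0.529 ≈ 1.00
n = 1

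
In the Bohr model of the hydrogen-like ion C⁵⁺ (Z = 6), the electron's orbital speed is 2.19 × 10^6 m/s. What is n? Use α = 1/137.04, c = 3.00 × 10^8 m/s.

v_n = Zαc/n ⇒ n = Zαc/v = 6 × 0.00730 × 3.00 × 10^8 / 2.19 × 10^6 ≈ 6.00
n = 6

6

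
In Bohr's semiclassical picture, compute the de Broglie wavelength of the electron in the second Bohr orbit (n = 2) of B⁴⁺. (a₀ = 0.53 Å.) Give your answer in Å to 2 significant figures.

1.3 Å

The Bohr quantisation condition is nλ = 2πr_n.
r_n = n²a₀/Z = 0.42 Å
λ = 2πr_n/n = 2π·0.42/2 = 1.3 Å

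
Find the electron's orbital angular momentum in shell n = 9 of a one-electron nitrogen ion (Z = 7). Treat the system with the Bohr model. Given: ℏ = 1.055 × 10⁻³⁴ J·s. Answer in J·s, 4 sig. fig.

L_n = nℏ = 9 × 1.055 × 10⁻³⁴ = 9.495 × 10⁻³⁴ J·s

9.495 × 10⁻³⁴ J·s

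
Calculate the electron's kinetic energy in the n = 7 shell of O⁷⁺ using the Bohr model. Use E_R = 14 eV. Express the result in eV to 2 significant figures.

For a Coulomb orbit the virial theorem gives K = −E_n.
E_n = −E_R·Z²/n², so K = E_R·Z²/n² = 14 × 8²/7² = 18 eV

18 eV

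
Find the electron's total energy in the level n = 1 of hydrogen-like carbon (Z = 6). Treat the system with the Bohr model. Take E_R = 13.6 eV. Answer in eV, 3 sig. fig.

E_n = −E_R·Z²/n² = −13.6 × 6²/1² = -490 eV

-490 eV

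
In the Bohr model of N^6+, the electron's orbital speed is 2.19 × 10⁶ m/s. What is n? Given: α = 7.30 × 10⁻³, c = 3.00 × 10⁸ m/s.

7

v_n = Zαc/n ⇒ n = Zαc/v = 7 × 0.00730 × 3.00 × 10⁸ / 2.19 × 10⁶ ≈ 7.00
n = 7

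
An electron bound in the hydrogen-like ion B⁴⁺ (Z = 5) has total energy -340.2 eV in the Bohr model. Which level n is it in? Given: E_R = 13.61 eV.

1

E_n = −E_R Z²/n² ⇒ n² = E_R Z²/(−E_n) = 13.61 × 5² / 340.2 ≈ 1.00
n = 1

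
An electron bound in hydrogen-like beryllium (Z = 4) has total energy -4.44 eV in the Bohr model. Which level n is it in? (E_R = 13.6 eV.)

E_n = −E_R Z²/n² ⇒ n² = E_R Z²/(−E_n) = 13.6 × 4² / 4.44 ≈ 49.01
n = 7

7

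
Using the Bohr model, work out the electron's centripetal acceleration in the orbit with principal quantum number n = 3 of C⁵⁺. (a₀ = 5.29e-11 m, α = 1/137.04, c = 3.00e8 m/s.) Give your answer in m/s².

2.42e23 m/s²

r = n²a₀/Z = 7.94e-11 m, v = Zαc/n = 4.38e6 m/s
a = v²/r = (4.38e6)² / 7.94e-11 = 2.42e23 m/s²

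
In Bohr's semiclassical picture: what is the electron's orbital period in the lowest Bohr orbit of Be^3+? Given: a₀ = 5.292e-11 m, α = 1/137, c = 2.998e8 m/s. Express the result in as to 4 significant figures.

9.497 as

r = n²a₀/Z = 1²·5.292e-11/4 = 1.323e-11 m
v = Zαc/n = 4·0.007299·2.998e8/1 = 8.753e6 m/s
T = 2πr/v = 9.497e-18 s = 9.497 as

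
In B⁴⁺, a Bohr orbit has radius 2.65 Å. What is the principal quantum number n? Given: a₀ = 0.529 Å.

5

r_n = n²a₀/Z ⇒ n² = rZ/a₀ = 2.65 × 5 / 0.529 ≈ 25.05
n = 5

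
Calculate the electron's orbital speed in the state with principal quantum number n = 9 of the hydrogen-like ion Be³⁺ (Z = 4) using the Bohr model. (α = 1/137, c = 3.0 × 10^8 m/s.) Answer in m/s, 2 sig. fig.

9.7 × 10^5 m/s

v_n = Zαc/n = 4 × 0.0073 × 3.0 × 10^8 / 9
    = 9.7 × 10^5 m/s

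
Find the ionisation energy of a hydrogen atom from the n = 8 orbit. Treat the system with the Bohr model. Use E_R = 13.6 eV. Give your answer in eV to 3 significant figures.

0.212 eV

E_n = −E_R·Z²/n² = −13.6 × 1²/8² eV = -0.212 eV
Ionisation energy = −E_n = 0.212 eV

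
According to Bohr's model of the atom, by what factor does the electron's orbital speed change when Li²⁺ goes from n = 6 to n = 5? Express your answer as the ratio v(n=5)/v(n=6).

v ∝ Z^1 · n^-1; with Z fixed, v ∝ n^-1.
v(n=5)/v(n=6) = (5/6)^-1 = 6/5

6/5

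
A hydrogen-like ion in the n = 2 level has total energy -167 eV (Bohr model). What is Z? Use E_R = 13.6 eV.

E_n = −E_R Z²/n² ⇒ Z² = −E_n n²/E_R = 167 × 2² / 13.6 ≈ 49.12
Z = 7

7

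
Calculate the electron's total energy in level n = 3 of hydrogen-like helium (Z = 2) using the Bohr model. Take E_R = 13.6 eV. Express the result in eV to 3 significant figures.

-6.04 eV

E_n = −E_R·Z²/n² = −13.6 × 2²/3² = -6.04 eV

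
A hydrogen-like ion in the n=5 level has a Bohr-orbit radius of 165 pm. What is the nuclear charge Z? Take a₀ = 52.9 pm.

r_n = n²a₀/Z ⇒ Z = n²a₀/r = 5² × 52.9 / 165 ≈ 8.02
Z = 8

8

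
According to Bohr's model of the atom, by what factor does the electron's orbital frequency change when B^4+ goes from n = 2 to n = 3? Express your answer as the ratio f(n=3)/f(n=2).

f ∝ Z^2 · n^-3; with Z fixed, f ∝ n^-3.
f(n=3)/f(n=2) = (3/2)^-3 = 8/27

8/27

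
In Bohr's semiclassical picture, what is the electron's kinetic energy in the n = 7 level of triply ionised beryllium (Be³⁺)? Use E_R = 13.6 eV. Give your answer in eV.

4.44 eV

For a Coulomb orbit the virial theorem gives K = −E_n.
E_n = −E_R·Z²/n², so K = E_R·Z²/n² = 13.6 × 4²/7² = 4.44 eV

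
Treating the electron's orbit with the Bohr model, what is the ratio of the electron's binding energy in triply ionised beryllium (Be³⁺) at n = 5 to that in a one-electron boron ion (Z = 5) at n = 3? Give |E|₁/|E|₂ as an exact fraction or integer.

144/625

|E| ∝ Z^2 · n^-2
|E|₁/|E|₂ = (4/5)^2 · (5/3)^-2 = 144/625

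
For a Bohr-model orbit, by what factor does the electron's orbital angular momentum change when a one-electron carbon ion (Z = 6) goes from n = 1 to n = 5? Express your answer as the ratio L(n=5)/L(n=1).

L = nℏ depends only on n, so L ∝ n.
L(n=5)/L(n=1) = (5/1)^1 = 5

5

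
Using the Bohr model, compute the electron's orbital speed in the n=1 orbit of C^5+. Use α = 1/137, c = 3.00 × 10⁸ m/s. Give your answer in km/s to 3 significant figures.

1.31 × 10⁴ km/s

v_n = Zαc/n = 6 × 0.00730 × 3.00 × 10⁸ / 1
    = 1.31 × 10⁴ km/s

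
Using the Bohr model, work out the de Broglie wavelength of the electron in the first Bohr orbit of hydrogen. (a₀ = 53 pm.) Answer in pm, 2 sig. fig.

The Bohr quantisation condition is nλ = 2πr_n.
r_n = n²a₀/Z = 53 pm
λ = 2πr_n/n = 2π·53/1 = 330 pm

330 pm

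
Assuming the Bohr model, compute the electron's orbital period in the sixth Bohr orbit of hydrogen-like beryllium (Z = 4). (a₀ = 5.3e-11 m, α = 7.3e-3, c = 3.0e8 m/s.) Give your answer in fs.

r = n²a₀/Z = 6²·5.3e-11/4 = 4.8e-10 m
v = Zαc/n = 4·0.0073·3.0e8/6 = 1.5e6 m/s
T = 2πr/v = 2.1e-15 s = 2.1 fs

2.1 fs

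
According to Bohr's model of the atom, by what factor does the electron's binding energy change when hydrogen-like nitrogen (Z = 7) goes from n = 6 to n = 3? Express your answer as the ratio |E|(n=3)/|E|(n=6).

|E| ∝ Z^2 · n^-2; with Z fixed, |E| ∝ n^-2.
|E|(n=3)/|E|(n=6) = (3/6)^-2 = 4

4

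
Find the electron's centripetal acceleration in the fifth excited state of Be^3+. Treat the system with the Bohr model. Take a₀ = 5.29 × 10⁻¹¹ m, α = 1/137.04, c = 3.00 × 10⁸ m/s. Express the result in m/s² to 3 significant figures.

4.47 × 10²¹ m/s²

r = n²a₀/Z = 4.76 × 10⁻¹⁰ m, v = Zαc/n = 1.46 × 10⁶ m/s
a = v²/r = (1.46 × 10⁶)² / 4.76 × 10⁻¹⁰ = 4.47 × 10²¹ m/s²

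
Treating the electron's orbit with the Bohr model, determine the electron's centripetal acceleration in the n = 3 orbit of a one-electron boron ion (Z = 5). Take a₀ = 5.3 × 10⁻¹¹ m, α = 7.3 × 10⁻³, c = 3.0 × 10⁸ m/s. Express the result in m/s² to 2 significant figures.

r = n²a₀/Z = 9.5 × 10⁻¹¹ m, v = Zαc/n = 3.6 × 10⁶ m/s
a = v²/r = (3.6 × 10⁶)² / 9.5 × 10⁻¹¹ = 1.4 × 10²³ m/s²

1.4 × 10²³ m/s²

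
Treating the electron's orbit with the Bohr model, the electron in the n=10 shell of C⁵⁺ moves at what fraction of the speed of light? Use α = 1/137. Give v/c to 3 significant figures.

v_n = Zαc/n, so v/c = Zα/n = 6 × 0.00730 / 10 = 0.00438

0.00438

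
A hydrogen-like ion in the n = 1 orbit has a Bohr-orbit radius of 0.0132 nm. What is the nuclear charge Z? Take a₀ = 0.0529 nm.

4

r_n = n²a₀/Z ⇒ Z = n²a₀/r = 1² × 0.0529 / 0.0132 ≈ 4.01
Z = 4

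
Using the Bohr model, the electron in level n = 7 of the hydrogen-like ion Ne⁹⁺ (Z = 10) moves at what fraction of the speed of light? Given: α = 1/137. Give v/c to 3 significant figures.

v_n = Zαc/n, so v/c = Zα/n = 10 × 0.00730 / 7 = 0.0104

0.0104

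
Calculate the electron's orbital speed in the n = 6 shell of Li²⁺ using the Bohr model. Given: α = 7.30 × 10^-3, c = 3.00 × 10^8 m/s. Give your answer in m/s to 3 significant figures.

1.09 × 10^6 m/s

v_n = Zαc/n = 3 × 0.00730 × 3.00 × 10^8 / 6
    = 1.09 × 10^6 m/s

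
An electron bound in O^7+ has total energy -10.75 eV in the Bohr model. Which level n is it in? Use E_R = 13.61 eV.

9

E_n = −E_R Z²/n² ⇒ n² = E_R Z²/(−E_n) = 13.61 × 8² / 10.75 ≈ 81.03
n = 9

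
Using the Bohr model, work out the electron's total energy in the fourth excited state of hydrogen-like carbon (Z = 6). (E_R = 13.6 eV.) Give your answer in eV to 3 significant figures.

E_n = −E_R·Z²/n² = −13.6 × 6²/5² = -19.6 eV

-19.6 eV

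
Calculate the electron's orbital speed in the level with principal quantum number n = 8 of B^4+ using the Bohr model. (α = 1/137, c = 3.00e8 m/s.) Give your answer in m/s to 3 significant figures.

v_n = Zαc/n = 5 × 0.00730 × 3.00e8 / 8
    = 1.37e6 m/s

1.37e6 m/s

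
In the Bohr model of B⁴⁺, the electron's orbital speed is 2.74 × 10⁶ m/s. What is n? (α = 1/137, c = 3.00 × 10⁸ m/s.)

v_n = Zαc/n ⇒ n = Zαc/v = 5 × 0.00730 × 3.00 × 10⁸ / 2.74 × 10⁶ ≈ 4.00
n = 4

4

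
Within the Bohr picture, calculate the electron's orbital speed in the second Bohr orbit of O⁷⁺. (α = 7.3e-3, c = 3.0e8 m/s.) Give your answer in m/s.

8.8e6 m/s

v_n = Zαc/n = 8 × 0.0073 × 3.0e8 / 2
    = 8.8e6 m/s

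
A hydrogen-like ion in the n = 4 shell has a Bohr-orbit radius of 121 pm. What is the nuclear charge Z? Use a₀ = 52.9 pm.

7

r_n = n²a₀/Z ⇒ Z = n²a₀/r = 4² × 52.9 / 121 ≈ 7.00
Z = 7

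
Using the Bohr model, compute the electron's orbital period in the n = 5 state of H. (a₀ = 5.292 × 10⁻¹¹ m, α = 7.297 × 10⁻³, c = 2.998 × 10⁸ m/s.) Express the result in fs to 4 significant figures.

19.00 fs

r = n²a₀/Z = 5²·5.292 × 10⁻¹¹/1 = 1.323 × 10⁻⁹ m
v = Zαc/n = 1·0.007297·2.998 × 10⁸/5 = 4.375 × 10⁵ m/s
T = 2πr/v = 1.900 × 10⁻¹⁴ s = 19.00 fs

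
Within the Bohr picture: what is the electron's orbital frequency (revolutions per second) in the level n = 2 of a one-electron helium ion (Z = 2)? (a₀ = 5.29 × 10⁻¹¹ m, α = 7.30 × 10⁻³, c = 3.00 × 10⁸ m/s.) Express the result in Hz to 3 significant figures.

3.29 × 10¹⁵ Hz

r = n²a₀/Z = 1.06 × 10⁻¹⁰ m, v = Zαc/n = 2.19 × 10⁶ m/s
f = v/(2πr) = 3.29 × 10¹⁵ Hz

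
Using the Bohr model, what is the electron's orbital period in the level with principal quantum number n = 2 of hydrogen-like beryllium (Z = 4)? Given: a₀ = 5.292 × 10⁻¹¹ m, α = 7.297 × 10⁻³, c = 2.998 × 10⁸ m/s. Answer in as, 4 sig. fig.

r = n²a₀/Z = 2²·5.292 × 10⁻¹¹/4 = 5.292 × 10⁻¹¹ m
v = Zαc/n = 4·0.007297·2.998 × 10⁸/2 = 4.375 × 10⁶ m/s
T = 2πr/v = 7.600 × 10⁻¹⁷ s = 76.00 as

76.00 as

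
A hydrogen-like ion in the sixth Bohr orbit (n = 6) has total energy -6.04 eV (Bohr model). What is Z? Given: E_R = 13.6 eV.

E_n = −E_R Z²/n² ⇒ Z² = −E_n n²/E_R = 6.04 × 6² / 13.6 ≈ 15.99
Z = 4

4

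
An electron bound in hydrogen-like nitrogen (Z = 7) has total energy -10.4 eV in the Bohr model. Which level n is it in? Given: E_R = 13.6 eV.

E_n = −E_R Z²/n² ⇒ n² = E_R Z²/(−E_n) = 13.6 × 7² / 10.4 ≈ 64.08
n = 8

8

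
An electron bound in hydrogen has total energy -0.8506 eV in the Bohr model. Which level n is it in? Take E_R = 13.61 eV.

4

E_n = −E_R Z²/n² ⇒ n² = E_R Z²/(−E_n) = 13.61 × 1² / 0.8506 ≈ 16.00
n = 4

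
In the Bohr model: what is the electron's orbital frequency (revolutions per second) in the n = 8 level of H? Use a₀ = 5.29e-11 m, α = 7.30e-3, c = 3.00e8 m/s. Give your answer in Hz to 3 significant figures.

r = n²a₀/Z = 3.39e-9 m, v = Zαc/n = 2.74e5 m/s
f = v/(2πr) = 1.29e13 Hz

1.29e13 Hz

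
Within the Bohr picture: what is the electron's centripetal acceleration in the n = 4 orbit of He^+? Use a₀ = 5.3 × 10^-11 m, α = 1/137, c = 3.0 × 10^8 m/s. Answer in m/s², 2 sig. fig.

r = n²a₀/Z = 4.2 × 10^-10 m, v = Zαc/n = 1.1 × 10^6 m/s
a = v²/r = (1.1 × 10^6)² / 4.2 × 10^-10 = 2.8 × 10^21 m/s²

2.8 × 10^21 m/s²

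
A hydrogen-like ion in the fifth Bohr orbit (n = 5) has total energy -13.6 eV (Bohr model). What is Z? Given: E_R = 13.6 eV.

E_n = −E_R Z²/n² ⇒ Z² = −E_n n²/E_R = 13.6 × 5² / 13.6 ≈ 25.00
Z = 5

5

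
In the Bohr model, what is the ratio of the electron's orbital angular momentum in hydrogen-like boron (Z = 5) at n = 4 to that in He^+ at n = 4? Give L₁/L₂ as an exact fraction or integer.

L = nℏ is independent of Z.
L₁/L₂ = n₁/n₂ = 4/4 = 1

1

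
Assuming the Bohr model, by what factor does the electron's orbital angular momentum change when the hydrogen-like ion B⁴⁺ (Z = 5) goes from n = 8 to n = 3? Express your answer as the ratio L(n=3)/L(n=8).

L = nℏ depends only on n, so L ∝ n.
L(n=3)/L(n=8) = (3/8)^1 = 3/8

3/8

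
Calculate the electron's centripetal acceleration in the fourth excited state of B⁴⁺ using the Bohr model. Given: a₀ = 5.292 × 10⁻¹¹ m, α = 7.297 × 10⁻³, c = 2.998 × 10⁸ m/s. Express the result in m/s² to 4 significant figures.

1.809 × 10²² m/s²

r = n²a₀/Z = 2.646 × 10⁻¹⁰ m, v = Zαc/n = 2.188 × 10⁶ m/s
a = v²/r = (2.188 × 10⁶)² / 2.646 × 10⁻¹⁰ = 1.809 × 10²² m/s²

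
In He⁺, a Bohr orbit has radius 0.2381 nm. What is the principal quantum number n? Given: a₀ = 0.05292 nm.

3

r_n = n²a₀/Z ⇒ n² = rZ/a₀ = 0.2381 × 2 / 0.05292 ≈ 9.00
n = 3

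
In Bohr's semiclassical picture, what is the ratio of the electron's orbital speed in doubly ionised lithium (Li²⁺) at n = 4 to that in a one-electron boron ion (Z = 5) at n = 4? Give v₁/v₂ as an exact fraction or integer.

3/5

v ∝ Z^1 · n^-1
v₁/v₂ = (3/5)^1 · (4/4)^-1 = 3/5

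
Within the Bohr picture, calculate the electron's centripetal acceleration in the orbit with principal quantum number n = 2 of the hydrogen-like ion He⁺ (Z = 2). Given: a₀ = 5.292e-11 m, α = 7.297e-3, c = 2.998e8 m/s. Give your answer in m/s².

4.522e22 m/s²

r = n²a₀/Z = 1.058e-10 m, v = Zαc/n = 2.188e6 m/s
a = v²/r = (2.188e6)² / 1.058e-10 = 4.522e22 m/s²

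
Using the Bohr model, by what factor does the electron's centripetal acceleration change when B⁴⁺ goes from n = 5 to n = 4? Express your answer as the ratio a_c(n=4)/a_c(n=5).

a_c ∝ Z^3 · n^-4; with Z fixed, a_c ∝ n^-4.
a_c(n=4)/a_c(n=5) = (4/5)^-4 = 625/256

625/256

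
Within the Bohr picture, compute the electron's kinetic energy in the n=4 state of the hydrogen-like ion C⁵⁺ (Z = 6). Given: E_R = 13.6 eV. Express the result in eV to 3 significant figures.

30.6 eV

For a Coulomb orbit the virial theorem gives K = −E_n.
E_n = −E_R·Z²/n², so K = E_R·Z²/n² = 13.6 × 6²/4² = 30.6 eV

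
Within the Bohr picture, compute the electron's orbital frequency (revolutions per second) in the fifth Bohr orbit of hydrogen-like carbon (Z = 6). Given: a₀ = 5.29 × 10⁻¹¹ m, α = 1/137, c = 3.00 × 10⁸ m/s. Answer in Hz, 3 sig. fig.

r = n²a₀/Z = 2.20 × 10⁻¹⁰ m, v = Zαc/n = 2.63 × 10⁶ m/s
f = v/(2πr) = 1.90 × 10¹⁵ Hz

1.90 × 10¹⁵ Hz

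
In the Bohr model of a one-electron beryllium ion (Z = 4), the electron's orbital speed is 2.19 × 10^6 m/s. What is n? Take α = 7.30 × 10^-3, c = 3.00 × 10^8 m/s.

4

v_n = Zαc/n ⇒ n = Zαc/v = 4 × 0.00730 × 3.00 × 10^8 / 2.19 × 10^6 ≈ 4.00
n = 4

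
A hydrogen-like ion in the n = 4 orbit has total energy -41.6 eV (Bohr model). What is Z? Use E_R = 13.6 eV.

7

E_n = −E_R Z²/n² ⇒ Z² = −E_n n²/E_R = 41.6 × 4² / 13.6 ≈ 48.94
Z = 7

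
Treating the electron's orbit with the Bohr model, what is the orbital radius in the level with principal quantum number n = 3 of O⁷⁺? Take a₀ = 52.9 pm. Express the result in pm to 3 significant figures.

59.5 pm

r_n = n²a₀/Z = 3² × 52.9 / 8
    = 9 × 52.9 / 8 = 59.5 pm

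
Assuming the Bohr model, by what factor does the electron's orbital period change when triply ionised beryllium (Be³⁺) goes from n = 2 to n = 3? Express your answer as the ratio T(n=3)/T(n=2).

27/8

T ∝ Z^-2 · n^3; with Z fixed, T ∝ n^3.
T(n=3)/T(n=2) = (3/2)^3 = 27/8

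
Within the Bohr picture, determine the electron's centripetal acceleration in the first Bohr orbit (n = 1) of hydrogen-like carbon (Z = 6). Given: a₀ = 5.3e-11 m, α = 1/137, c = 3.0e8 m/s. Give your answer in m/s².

2.0e25 m/s²

r = n²a₀/Z = 8.8e-12 m, v = Zαc/n = 1.3e7 m/s
a = v²/r = (1.3e7)² / 8.8e-12 = 2.0e25 m/s²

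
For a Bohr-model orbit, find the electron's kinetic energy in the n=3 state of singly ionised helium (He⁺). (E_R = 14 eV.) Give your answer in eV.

For a Coulomb orbit the virial theorem gives K = −E_n.
E_n = −E_R·Z²/n², so K = E_R·Z²/n² = 14 × 2²/3² = 6.2 eV

6.2 eV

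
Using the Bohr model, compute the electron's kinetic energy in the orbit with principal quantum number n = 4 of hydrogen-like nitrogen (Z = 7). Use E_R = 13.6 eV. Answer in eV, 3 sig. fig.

For a Coulomb orbit the virial theorem gives K = −E_n.
E_n = −E_R·Z²/n², so K = E_R·Z²/n² = 13.6 × 7²/4² = 41.6 eV

41.6 eV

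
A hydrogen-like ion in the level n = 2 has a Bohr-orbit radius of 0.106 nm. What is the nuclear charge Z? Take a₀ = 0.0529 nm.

2

r_n = n²a₀/Z ⇒ Z = n²a₀/r = 2² × 0.0529 / 0.106 ≈ 2.00
Z = 2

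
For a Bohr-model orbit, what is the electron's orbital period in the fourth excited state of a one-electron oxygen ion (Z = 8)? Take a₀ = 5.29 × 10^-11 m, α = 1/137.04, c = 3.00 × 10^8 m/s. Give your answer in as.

297 as

r = n²a₀/Z = 5²·5.29 × 10^-11/8 = 1.65 × 10^-10 m
v = Zαc/n = 8·0.00730·3.00 × 10^8/5 = 3.50 × 10^6 m/s
T = 2πr/v = 2.97 × 10^-16 s = 297 as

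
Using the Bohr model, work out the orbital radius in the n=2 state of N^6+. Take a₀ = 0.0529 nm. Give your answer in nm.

0.0302 nm

r_n = n²a₀/Z = 2² × 0.0529 / 7
    = 4 × 0.0529 / 7 = 0.0302 nm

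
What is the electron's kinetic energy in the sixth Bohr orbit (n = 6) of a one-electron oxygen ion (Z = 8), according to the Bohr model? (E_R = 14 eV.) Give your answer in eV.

For a Coulomb orbit the virial theorem gives K = −E_n.
E_n = −E_R·Z²/n², so K = E_R·Z²/n² = 14 × 8²/6² = 25 eV

25 eV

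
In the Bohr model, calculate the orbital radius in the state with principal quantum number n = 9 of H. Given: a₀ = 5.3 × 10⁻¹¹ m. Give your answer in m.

4.3 × 10⁻⁹ m

r_n = n²a₀/Z = 9² × 5.3 × 10⁻¹¹ / 1
    = 81 × 5.3 × 10⁻¹¹ / 1 = 4.3 × 10⁻⁹ m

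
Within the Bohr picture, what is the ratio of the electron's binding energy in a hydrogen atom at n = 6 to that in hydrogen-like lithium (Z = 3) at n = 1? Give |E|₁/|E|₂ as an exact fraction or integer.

1/324

|E| ∝ Z^2 · n^-2
|E|₁/|E|₂ = (1/3)^2 · (6/1)^-2 = 1/324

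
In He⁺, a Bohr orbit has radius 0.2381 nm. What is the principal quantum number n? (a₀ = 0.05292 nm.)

3

r_n = n²a₀/Z ⇒ n² = rZ/a₀ = 0.2381 × 2 / 0.05292 ≈ 9.00
n = 3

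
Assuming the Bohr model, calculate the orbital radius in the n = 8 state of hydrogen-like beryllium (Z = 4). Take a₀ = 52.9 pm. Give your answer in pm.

846 pm

r_n = n²a₀/Z = 8² × 52.9 / 4
    = 64 × 52.9 / 4 = 846 pm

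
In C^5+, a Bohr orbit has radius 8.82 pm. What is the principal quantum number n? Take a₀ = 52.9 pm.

r_n = n²a₀/Z ⇒ n² = rZ/a₀ = 8.82 × 6 / 52.9 ≈ 1.00
n = 1

1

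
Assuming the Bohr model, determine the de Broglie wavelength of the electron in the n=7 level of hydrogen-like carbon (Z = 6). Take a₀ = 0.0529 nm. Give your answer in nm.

0.388 nm

The Bohr quantisation condition is nλ = 2πr_n.
r_n = n²a₀/Z = 0.432 nm
λ = 2πr_n/n = 2π·0.432/7 = 0.388 nm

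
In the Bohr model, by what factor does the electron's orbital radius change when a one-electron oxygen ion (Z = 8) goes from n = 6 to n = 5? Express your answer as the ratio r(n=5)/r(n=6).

25/36

r ∝ Z^-1 · n^2; with Z fixed, r ∝ n^2.
r(n=5)/r(n=6) = (5/6)^2 = 25/36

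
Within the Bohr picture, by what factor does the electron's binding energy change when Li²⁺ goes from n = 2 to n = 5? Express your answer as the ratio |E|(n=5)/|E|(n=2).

4/25

|E| ∝ Z^2 · n^-2; with Z fixed, |E| ∝ n^-2.
|E|(n=5)/|E|(n=2) = (5/2)^-2 = 4/25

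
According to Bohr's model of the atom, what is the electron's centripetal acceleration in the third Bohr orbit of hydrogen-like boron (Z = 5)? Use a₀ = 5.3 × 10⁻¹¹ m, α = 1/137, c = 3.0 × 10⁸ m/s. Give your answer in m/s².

r = n²a₀/Z = 9.5 × 10⁻¹¹ m, v = Zαc/n = 3.6 × 10⁶ m/s
a = v²/r = (3.6 × 10⁶)² / 9.5 × 10⁻¹¹ = 1.4 × 10²³ m/s²

1.4 × 10²³ m/s²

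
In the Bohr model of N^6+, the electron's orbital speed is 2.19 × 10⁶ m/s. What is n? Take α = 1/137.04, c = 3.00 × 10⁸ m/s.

7

v_n = Zαc/n ⇒ n = Zαc/v = 7 × 0.00730 × 3.00 × 10⁸ / 2.19 × 10⁶ ≈ 7.00
n = 7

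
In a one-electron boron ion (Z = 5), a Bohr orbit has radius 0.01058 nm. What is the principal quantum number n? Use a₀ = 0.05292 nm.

1

r_n = n²a₀/Z ⇒ n² = rZ/a₀ = 0.01058 × 5 / 0.05292 ≈ 1.00
n = 1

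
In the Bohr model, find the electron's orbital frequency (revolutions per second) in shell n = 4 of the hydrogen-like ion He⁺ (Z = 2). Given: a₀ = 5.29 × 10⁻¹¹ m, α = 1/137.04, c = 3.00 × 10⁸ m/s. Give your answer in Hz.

r = n²a₀/Z = 4.23 × 10⁻¹⁰ m, v = Zαc/n = 1.09 × 10⁶ m/s
f = v/(2πr) = 4.12 × 10¹⁴ Hz

4.12 × 10¹⁴ Hz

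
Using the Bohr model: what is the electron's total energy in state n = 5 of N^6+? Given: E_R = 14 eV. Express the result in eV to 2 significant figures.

E_n = −E_R·Z²/n² = −14 × 7²/5² = -27 eV

-27 eV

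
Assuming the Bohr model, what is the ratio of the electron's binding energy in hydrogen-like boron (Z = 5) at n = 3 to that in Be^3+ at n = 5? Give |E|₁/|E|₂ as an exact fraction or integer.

625/144

|E| ∝ Z^2 · n^-2
|E|₁/|E|₂ = (5/4)^2 · (3/5)^-2 = 625/144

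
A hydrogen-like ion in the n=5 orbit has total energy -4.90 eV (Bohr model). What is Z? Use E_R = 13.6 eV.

3

E_n = −E_R Z²/n² ⇒ Z² = −E_n n²/E_R = 4.90 × 5² / 13.6 ≈ 9.01
Z = 3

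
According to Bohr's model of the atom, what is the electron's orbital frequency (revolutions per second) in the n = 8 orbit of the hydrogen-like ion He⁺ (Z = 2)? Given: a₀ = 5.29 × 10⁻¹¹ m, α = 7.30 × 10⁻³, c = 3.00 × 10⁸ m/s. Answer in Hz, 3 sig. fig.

r = n²a₀/Z = 1.69 × 10⁻⁹ m, v = Zαc/n = 5.47 × 10⁵ m/s
f = v/(2πr) = 5.15 × 10¹³ Hz

5.15 × 10¹³ Hz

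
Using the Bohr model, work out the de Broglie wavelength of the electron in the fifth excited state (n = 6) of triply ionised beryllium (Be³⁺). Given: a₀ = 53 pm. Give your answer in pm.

500 pm

The Bohr quantisation condition is nλ = 2πr_n.
r_n = n²a₀/Z = 480 pm
λ = 2πr_n/n = 2π·480/6 = 500 pm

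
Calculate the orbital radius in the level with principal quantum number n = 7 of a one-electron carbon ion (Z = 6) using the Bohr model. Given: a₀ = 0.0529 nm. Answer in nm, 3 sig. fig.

r_n = n²a₀/Z = 7² × 0.0529 / 6
    = 49 × 0.0529 / 6 = 0.432 nm

0.432 nm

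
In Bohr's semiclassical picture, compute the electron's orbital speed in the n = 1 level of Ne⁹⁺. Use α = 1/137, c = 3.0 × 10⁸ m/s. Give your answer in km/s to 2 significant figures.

v_n = Zαc/n = 10 × 0.0073 × 3.0 × 10⁸ / 1
    = 2.2 × 10⁴ km/s

2.2 × 10⁴ km/s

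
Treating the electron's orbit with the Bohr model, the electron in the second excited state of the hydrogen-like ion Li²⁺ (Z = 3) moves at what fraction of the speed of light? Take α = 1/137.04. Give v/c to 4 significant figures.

0.007297

v_n = Zαc/n, so v/c = Zα/n = 3 × 0.007297 / 3 = 0.007297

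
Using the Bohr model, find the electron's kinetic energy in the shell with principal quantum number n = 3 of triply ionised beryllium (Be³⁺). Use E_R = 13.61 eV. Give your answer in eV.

For a Coulomb orbit the virial theorem gives K = −E_n.
E_n = −E_R·Z²/n², so K = E_R·Z²/n² = 13.61 × 4²/3² = 24.20 eV

24.20 eV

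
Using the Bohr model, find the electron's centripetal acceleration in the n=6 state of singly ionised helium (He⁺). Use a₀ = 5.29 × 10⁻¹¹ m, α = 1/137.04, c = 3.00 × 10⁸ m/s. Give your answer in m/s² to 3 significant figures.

5.59 × 10²⁰ m/s²

r = n²a₀/Z = 9.52 × 10⁻¹⁰ m, v = Zαc/n = 7.30 × 10⁵ m/s
a = v²/r = (7.30 × 10⁵)² / 9.52 × 10⁻¹⁰ = 5.59 × 10²⁰ m/s²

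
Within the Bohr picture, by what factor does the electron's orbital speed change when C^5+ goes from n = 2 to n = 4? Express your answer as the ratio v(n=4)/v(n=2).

1/2

v ∝ Z^1 · n^-1; with Z fixed, v ∝ n^-1.
v(n=4)/v(n=2) = (4/2)^-1 = 1/2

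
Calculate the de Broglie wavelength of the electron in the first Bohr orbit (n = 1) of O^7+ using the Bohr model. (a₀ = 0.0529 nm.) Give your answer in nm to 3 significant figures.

0.0415 nm

The Bohr quantisation condition is nλ = 2πr_n.
r_n = n²a₀/Z = 0.00661 nm
λ = 2πr_n/n = 2π·0.00661/1 = 0.0415 nm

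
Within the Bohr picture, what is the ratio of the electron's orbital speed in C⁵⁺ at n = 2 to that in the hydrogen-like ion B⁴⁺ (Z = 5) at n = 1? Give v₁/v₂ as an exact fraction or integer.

v ∝ Z^1 · n^-1
v₁/v₂ = (6/5)^1 · (2/1)^-1 = 3/5

3/5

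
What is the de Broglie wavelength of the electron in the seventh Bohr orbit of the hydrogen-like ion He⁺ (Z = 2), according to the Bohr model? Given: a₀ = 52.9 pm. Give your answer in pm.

The Bohr quantisation condition is nλ = 2πr_n.
r_n = n²a₀/Z = 1300 pm
λ = 2πr_n/n = 2π·1300/7 = 1160 pm

1160 pm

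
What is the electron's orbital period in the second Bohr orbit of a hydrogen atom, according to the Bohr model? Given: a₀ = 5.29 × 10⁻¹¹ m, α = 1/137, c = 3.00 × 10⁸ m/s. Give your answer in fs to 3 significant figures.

1.21 fs

r = n²a₀/Z = 2²·5.29 × 10⁻¹¹/1 = 2.12 × 10⁻¹⁰ m
v = Zαc/n = 1·0.00730·3.00 × 10⁸/2 = 1.09 × 10⁶ m/s
T = 2πr/v = 1.21 × 10⁻¹⁵ s = 1.21 fs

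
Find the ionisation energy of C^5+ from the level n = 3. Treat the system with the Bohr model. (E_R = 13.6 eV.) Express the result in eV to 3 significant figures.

E_n = −E_R·Z²/n² = −13.6 × 6²/3² eV = -54.4 eV
Ionisation energy = −E_n = 54.4 eV

54.4 eV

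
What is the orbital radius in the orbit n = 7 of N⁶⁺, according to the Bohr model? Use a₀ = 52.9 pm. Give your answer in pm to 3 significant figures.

370 pm

r_n = n²a₀/Z = 7² × 52.9 / 7
    = 49 × 52.9 / 7 = 370 pm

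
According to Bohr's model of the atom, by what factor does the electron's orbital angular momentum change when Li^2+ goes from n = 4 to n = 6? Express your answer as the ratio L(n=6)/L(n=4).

L = nℏ depends only on n, so L ∝ n.
L(n=6)/L(n=4) = (6/4)^1 = 3/2

3/2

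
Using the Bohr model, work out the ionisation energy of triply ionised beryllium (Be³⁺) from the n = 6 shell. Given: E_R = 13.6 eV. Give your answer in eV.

E_n = −E_R·Z²/n² = −13.6 × 4²/6² eV = -6.04 eV
Ionisation energy = −E_n = 6.04 eV

6.04 eV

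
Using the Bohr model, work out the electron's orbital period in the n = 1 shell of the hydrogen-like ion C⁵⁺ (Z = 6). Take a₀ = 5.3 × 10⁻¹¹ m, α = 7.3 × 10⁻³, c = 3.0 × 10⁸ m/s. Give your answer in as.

4.2 as

r = n²a₀/Z = 1²·5.3 × 10⁻¹¹/6 = 8.8 × 10⁻¹² m
v = Zαc/n = 6·0.0073·3.0 × 10⁸/1 = 1.3 × 10⁷ m/s
T = 2πr/v = 4.2 × 10⁻¹⁸ s = 4.2 as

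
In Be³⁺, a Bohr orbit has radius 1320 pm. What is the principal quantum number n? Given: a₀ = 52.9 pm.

r_n = n²a₀/Z ⇒ n² = rZ/a₀ = 1320 × 4 / 52.9 ≈ 99.81
n = 10

10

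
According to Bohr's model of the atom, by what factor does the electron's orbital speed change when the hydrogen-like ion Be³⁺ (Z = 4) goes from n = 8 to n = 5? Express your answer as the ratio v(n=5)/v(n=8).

v ∝ Z^1 · n^-1; with Z fixed, v ∝ n^-1.
v(n=5)/v(n=8) = (5/8)^-1 = 8/5

8/5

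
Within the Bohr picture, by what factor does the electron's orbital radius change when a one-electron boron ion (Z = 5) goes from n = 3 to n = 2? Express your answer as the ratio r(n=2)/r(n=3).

r ∝ Z^-1 · n^2; with Z fixed, r ∝ n^2.
r(n=2)/r(n=3) = (2/3)^2 = 4/9

4/9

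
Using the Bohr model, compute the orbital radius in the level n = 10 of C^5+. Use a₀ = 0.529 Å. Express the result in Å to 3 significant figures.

8.82 Å

r_n = n²a₀/Z = 10² × 0.529 / 6
    = 100 × 0.529 / 6 = 8.82 Å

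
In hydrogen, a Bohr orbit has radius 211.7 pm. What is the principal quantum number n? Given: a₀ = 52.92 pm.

2

r_n = n²a₀/Z ⇒ n² = rZ/a₀ = 211.7 × 1 / 52.92 ≈ 4.00
n = 2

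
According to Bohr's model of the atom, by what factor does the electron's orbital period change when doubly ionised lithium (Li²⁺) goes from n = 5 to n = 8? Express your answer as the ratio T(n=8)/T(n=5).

T ∝ Z^-2 · n^3; with Z fixed, T ∝ n^3.
T(n=8)/T(n=5) = (8/5)^3 = 512/125

512/125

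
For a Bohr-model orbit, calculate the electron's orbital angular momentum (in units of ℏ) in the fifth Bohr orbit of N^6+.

L_n = nℏ, so L/ℏ = n = 5.

5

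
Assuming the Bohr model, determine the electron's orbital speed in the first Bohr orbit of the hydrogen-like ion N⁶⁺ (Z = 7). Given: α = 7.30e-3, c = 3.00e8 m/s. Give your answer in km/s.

1.53e4 km/s

v_n = Zαc/n = 7 × 0.00730 × 3.00e8 / 1
    = 1.53e4 km/s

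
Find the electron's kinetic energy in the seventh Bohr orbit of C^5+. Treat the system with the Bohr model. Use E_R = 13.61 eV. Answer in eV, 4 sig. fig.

9.999 eV

For a Coulomb orbit the virial theorem gives K = −E_n.
E_n = −E_R·Z²/n², so K = E_R·Z²/n² = 13.61 × 6²/7² = 9.999 eV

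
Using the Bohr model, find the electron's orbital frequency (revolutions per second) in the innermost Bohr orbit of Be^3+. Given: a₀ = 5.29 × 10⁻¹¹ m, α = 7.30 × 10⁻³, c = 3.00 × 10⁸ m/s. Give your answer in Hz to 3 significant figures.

1.05 × 10¹⁷ Hz

r = n²a₀/Z = 1.32 × 10⁻¹¹ m, v = Zαc/n = 8.76 × 10⁶ m/s
f = v/(2πr) = 1.05 × 10¹⁷ Hz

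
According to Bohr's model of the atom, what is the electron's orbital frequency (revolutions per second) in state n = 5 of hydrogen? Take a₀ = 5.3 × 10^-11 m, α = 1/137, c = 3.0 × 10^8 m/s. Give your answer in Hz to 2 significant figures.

r = n²a₀/Z = 1.3 × 10^-9 m, v = Zαc/n = 4.4 × 10^5 m/s
f = v/(2πr) = 5.3 × 10^13 Hz

5.3 × 10^13 Hz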